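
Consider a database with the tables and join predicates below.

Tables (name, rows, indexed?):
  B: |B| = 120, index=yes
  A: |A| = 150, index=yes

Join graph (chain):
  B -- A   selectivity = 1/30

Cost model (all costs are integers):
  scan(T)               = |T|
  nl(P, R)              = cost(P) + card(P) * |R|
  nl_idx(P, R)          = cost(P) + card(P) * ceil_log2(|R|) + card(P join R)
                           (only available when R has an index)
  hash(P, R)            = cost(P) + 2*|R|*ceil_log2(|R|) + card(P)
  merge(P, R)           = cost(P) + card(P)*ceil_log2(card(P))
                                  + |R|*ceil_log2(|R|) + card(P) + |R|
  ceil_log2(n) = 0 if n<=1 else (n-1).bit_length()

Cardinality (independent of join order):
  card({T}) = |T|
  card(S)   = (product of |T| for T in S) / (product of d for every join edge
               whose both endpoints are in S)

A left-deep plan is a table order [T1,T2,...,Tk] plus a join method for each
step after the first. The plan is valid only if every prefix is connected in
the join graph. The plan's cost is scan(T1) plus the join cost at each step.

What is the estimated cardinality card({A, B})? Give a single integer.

600

Tables in S: A(150), B(120)
Edges inside S: B-A(d=30)
numerator = 150 * 120 = 18000
denominator = 30 = 30
card(S) = 18000 / 30 = 600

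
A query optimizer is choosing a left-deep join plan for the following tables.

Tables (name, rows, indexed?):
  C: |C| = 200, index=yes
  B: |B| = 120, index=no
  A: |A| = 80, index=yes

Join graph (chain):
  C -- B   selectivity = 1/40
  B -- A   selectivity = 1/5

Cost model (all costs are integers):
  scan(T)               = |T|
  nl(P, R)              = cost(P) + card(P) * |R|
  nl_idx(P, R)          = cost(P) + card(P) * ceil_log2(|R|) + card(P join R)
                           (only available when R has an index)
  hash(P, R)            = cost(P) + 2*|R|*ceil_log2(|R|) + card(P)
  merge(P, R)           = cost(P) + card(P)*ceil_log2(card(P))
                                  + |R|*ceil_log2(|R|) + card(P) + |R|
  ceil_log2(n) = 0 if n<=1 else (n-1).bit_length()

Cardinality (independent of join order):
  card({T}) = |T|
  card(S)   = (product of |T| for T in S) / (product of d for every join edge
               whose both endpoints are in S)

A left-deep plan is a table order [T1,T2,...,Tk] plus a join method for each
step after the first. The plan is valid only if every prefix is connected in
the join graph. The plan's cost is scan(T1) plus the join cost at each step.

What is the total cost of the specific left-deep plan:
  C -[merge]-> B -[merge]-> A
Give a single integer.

10200

step 1: scan C: cost=200, card=200
step 2: join B via merge
    card(P join B) = 200*120/(40) = 600
    cost = 200 + 200*8 + 120*7 + 200 + 120 = 2960
step 3: join A via merge
    card(P join A) = 600*80/(5) = 9600
    cost = 2960 + 600*10 + 80*7 + 600 + 80 = 10200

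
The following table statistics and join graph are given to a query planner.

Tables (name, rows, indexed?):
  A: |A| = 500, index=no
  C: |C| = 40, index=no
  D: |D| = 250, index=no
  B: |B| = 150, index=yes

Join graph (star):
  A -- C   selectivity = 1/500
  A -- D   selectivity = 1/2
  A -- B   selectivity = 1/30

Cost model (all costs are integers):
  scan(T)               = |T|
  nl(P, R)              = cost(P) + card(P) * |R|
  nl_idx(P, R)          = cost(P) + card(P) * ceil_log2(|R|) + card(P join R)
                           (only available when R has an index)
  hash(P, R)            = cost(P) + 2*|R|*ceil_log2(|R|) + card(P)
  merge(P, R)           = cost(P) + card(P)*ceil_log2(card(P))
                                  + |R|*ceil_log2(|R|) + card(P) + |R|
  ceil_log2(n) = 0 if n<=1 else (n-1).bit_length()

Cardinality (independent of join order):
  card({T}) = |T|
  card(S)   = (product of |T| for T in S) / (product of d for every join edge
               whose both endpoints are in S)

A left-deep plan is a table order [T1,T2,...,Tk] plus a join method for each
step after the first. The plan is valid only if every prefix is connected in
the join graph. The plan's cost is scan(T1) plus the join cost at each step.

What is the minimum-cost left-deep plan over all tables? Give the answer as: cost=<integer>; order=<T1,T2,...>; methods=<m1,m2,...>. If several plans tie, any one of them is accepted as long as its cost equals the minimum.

cost=6050; order=A,C,B,D; methods=hash,nl_idx,merge

Selinger DP (subsets sized 1..n):
  {A}: scan cost=500, card=500
  {C}: scan cost=40, card=40
  {D}: scan cost=250, card=250
  {B}: scan cost=150, card=150
  {AC}: card=40; try (C,hash)→1480, (A,merge)→5320, (C,merge)→5780, (A,hash)→9080, (A,nl)→20040, (C,nl)→20500; best=1480 via (C,hash)
  {AD}: card=62500; try (D,hash)→5000, (A,merge)→7500, (D,merge)→7750, (A,hash)→9500, (A,nl)→125250, (D,nl)→125500; best=5000 via (D,hash)
  {AB}: card=2500; try (B,hash)→3400, (A,merge)→6500, (B,merge)→6850, (B,nl_idx)→7000, (A,hash)→9300, (A,nl)→75150 …(+1); best=3400 via (B,hash)
  {ACD}: card=5000; try (D,merge)→4010, (D,hash)→5520, (D,nl)→11480, (C,hash)→67980, (C,merge)→1067780, (C,nl)→2505000; best=4010 via (D,merge)
  {ABC}: card=200; try (B,nl_idx)→2000, (B,merge)→3110, (B,hash)→3920, (C,hash)→6380, (B,nl)→7480, (C,merge)→36180 …(+1); best=2000 via (B,nl_idx)
  {ABD}: card=312500; try (D,hash)→9900, (D,merge)→38150, (B,hash)→69900, (D,nl)→628400, (B,nl_idx)→817500, (B,merge)→1068850 …(+1); best=9900 via (D,hash)
  {ABCD}: card=25000; try (D,merge)→6050, (D,hash)→6200, (B,hash)→11410, (D,nl)→52000, (B,nl_idx)→69010, (B,merge)→75360 …(+4); best=6050 via (D,merge)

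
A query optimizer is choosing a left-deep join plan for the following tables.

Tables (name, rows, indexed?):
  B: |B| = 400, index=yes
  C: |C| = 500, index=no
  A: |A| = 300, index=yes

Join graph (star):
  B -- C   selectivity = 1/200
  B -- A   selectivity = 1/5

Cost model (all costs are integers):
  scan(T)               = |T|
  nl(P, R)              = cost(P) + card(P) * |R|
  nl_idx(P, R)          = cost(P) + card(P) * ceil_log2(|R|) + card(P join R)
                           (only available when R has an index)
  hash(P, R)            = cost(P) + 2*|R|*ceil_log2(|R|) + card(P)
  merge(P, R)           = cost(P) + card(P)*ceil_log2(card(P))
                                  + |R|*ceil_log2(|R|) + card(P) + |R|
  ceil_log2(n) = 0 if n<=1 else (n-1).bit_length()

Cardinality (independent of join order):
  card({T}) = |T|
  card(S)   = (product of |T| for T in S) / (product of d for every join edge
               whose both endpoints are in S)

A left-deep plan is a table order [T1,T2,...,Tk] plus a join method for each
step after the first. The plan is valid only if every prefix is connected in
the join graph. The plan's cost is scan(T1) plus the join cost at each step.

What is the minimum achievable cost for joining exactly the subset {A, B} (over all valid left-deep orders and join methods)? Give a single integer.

Selinger DP over subsets of {A,B}:
  {B}: scan cost=400, card=400
  {A}: scan cost=300, card=300
  {AB}: card=24000; try (A,hash)→6200, (B,merge)→7300, (A,merge)→7400, (B,hash)→7800, (B,nl_idx)→27000, (A,nl_idx)→28000 …(+2); best=6200 via (A,hash)

6200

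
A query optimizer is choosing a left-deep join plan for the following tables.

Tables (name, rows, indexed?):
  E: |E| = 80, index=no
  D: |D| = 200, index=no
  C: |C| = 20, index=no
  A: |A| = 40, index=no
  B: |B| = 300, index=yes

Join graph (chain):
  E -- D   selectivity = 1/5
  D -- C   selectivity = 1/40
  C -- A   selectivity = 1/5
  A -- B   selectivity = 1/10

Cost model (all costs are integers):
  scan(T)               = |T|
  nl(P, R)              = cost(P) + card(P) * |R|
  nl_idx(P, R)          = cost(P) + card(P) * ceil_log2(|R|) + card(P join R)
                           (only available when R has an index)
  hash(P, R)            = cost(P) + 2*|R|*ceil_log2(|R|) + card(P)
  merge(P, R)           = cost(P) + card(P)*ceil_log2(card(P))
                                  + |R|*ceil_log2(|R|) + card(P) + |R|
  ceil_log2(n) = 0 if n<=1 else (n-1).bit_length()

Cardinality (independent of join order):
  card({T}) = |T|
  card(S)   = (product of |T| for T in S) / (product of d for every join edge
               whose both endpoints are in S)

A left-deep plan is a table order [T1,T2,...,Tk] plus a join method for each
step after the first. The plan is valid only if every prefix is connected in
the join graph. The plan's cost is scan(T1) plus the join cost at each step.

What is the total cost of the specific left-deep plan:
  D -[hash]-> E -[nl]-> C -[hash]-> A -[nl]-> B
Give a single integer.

step 1: scan D: cost=200, card=200
step 2: join E via hash
    card(P join E) = 200*80/(5) = 3200
    cost = 200 + 2*80*7 + 200 = 1520
step 3: join C via nl
    card(P join C) = 3200*20/(40) = 1600
    cost = 1520 + 3200*20 = 65520
step 4: join A via hash
    card(P join A) = 1600*40/(5) = 12800
    cost = 65520 + 2*40*6 + 1600 = 67600
step 5: join B via nl
    card(P join B) = 12800*300/(10) = 384000
    cost = 67600 + 12800*300 = 3907600

3907600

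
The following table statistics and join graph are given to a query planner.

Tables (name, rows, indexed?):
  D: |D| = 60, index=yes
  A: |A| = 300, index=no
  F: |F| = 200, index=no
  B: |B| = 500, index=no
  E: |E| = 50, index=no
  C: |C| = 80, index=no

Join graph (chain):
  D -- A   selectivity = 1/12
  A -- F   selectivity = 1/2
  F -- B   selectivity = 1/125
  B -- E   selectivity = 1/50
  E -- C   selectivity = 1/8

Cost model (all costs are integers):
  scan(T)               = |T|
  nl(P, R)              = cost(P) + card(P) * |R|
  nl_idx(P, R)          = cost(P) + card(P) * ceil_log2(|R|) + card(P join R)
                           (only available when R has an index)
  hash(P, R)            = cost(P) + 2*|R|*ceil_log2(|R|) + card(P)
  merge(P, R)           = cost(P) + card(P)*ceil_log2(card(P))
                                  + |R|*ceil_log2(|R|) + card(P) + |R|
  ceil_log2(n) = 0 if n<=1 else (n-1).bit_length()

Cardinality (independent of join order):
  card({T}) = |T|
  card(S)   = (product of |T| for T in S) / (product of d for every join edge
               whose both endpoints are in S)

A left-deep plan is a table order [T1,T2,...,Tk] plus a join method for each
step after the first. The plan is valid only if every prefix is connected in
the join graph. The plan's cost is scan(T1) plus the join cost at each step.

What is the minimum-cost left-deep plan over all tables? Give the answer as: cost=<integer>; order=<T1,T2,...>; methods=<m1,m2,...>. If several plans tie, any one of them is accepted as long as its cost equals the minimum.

Selinger DP (subsets sized 1..n):
  {D}: scan cost=60, card=60
  {A}: scan cost=300, card=300
  {F}: scan cost=200, card=200
  {B}: scan cost=500, card=500
  {E}: scan cost=50, card=50
  {C}: scan cost=80, card=80
  {AD}: card=1500; try (D,hash)→1320, (A,merge)→3480, (D,nl_idx)→3600, (D,merge)→3720, (A,hash)→5520, (A,nl)→18060 …(+1); best=1320 via (D,hash)
  {AF}: card=30000; try (F,hash)→3800, (A,merge)→5000, (F,merge)→5100, (A,hash)→5800, (A,nl)→60200, (F,nl)→60300; best=3800 via (F,hash)
  {BF}: card=800; try (F,hash)→4200, (B,merge)→7000, (F,merge)→7300, (B,hash)→9400, (B,nl)→100200, (F,nl)→100500; best=4200 via (F,hash)
  {BE}: card=500; try (E,hash)→1600, (B,merge)→5400, (E,merge)→5850, (B,hash)→9100, (B,nl)→25050, (E,nl)→25500; best=1600 via (E,hash)
  {CE}: card=500; try (E,hash)→760, (C,merge)→1040, (E,merge)→1070, (C,hash)→1220, (C,nl)→4050, (E,nl)→4080; best=760 via (E,hash)
  {ADF}: card=150000; try (F,hash)→6020, (F,merge)→21120, (D,hash)→34520, (F,nl)→301320, (D,nl_idx)→333800, (D,merge)→484220 …(+1); best=6020 via (F,hash)
  {ABF}: card=120000; try (A,hash)→10400, (A,merge)→16000, (B,hash)→42800, (A,nl)→244200, (B,merge)→488800, (B,nl)→15003800; best=10400 via (A,hash)
  {BEF}: card=800; try (F,hash)→5300, (E,hash)→5600, (F,merge)→8400, (E,merge)→13350, (E,nl)→44200, (F,nl)→101600; best=5300 via (F,hash)
  {BCE}: card=5000; try (C,hash)→3220, (C,merge)→7240, (B,hash)→10260, (B,merge)→10760, (C,nl)→41600, (B,nl)→250760; best=3220 via (C,hash)
  {ABDF}: card=600000; try (D,hash)→131120, (B,hash)→165020, (D,nl_idx)→1330400, (D,merge)→2170820, (B,merge)→2861020, (D,nl)→7210400 …(+1); best=131120 via (D,hash)
  {ABEF}: card=120000; try (A,hash)→11500, (A,merge)→17100, (E,hash)→131000, (A,nl)→245300, (E,merge)→2170750, (E,nl)→6010400; best=11500 via (A,hash)
  {BCEF}: card=8000; try (C,hash)→7220, (F,hash)→11420, (C,merge)→14740, (C,nl)→69300, (F,merge)→75020, (F,nl)→1003220; best=7220 via (C,hash)
  {ABDEF}: card=600000; try (D,hash)→132220, (E,hash)→731720, (D,nl_idx)→1331500, (D,merge)→2171920, (D,nl)→7211500, (E,merge)→12731470 …(+1); best=132220 via (D,hash)
  {ABCEF}: card=1200000; try (A,hash)→20620, (A,merge)→122220, (C,hash)→132620, (C,merge)→2172140, (A,nl)→2407220, (C,nl)→9611500; best=20620 via (A,hash)
  {ABCDEF}: card=6000000; try (C,hash)→733340, (D,hash)→1221340, (C,merge)→12732860, (D,nl_idx)→13220620, (D,merge)→26421040, (C,nl)→48132220 …(+1); best=733340 via (C,hash)

cost=733340; order=B,E,F,A,D,C; methods=hash,hash,hash,hash,hash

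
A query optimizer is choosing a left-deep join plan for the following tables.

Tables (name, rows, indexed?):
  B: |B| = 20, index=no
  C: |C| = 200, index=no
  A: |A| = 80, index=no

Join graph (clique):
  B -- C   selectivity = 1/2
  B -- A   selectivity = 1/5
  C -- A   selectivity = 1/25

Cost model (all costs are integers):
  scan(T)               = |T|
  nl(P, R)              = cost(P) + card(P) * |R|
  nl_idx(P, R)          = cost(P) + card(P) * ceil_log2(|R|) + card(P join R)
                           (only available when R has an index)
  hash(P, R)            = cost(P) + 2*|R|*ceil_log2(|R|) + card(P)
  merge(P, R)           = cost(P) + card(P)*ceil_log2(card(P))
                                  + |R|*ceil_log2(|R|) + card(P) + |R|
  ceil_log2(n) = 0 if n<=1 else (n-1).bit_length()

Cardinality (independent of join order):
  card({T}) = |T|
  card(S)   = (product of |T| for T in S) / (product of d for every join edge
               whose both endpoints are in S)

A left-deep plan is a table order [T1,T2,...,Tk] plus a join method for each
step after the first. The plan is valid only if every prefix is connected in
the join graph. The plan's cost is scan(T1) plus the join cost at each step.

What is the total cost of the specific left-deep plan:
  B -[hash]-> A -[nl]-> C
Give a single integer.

step 1: scan B: cost=20, card=20
step 2: join A via hash
    card(P join A) = 20*80/(5) = 320
    cost = 20 + 2*80*7 + 20 = 1160
step 3: join C via nl
    card(P join C) = 320*200/(2*25) = 1280
    cost = 1160 + 320*200 = 65160

65160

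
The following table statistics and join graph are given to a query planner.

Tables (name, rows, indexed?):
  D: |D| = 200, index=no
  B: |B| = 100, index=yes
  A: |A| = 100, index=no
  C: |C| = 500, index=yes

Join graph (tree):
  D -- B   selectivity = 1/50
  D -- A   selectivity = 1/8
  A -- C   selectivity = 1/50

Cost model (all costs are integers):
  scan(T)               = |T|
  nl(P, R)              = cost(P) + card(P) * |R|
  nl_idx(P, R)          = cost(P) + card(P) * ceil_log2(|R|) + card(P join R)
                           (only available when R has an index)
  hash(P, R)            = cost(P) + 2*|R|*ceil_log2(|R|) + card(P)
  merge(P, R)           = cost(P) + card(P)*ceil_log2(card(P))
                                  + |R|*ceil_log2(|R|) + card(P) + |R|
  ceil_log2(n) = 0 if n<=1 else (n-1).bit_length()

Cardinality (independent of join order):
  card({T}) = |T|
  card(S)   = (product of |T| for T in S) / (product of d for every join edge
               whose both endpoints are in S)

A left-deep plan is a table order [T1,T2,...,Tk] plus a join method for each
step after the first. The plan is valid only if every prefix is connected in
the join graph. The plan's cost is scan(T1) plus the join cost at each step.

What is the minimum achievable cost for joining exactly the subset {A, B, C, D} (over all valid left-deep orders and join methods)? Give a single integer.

17600

Selinger DP over subsets of {A,B,C,D}:
  {D}: scan cost=200, card=200
  {B}: scan cost=100, card=100
  {A}: scan cost=100, card=100
  {C}: scan cost=500, card=500
  {BD}: card=400; try (B,hash)→1800, (B,nl_idx)→2000, (D,merge)→2700, (B,merge)→2800, (D,hash)→3400, (D,nl)→20100 …(+1); best=1800 via (B,hash)
  {AD}: card=2500; try (A,hash)→1800, (D,merge)→2700, (A,merge)→2800, (D,hash)→3400, (D,nl)→20100, (A,nl)→20200; best=1800 via (A,hash)
  {AC}: card=1000; try (C,nl_idx)→2000, (A,hash)→2400, (C,merge)→5900, (A,merge)→6300, (C,hash)→9200, (C,nl)→50100 …(+1); best=2000 via (C,nl_idx)
  {ABD}: card=5000; try (A,hash)→3600, (B,hash)→5700, (A,merge)→6600, (B,nl_idx)→24300, (B,merge)→35100, (A,nl)→41800 …(+1); best=3600 via (A,hash)
  {ACD}: card=25000; try (D,hash)→6200, (C,hash)→13300, (D,merge)→14800, (C,merge)→39300, (C,nl_idx)→49300, (D,nl)→202000 …(+1); best=6200 via (D,hash)
  {ABCD}: card=50000; try (C,hash)→17600, (B,hash)→32600, (C,merge)→78600, (C,nl_idx)→98600, (B,nl_idx)→231200, (B,merge)→407000 …(+2); best=17600 via (C,hash)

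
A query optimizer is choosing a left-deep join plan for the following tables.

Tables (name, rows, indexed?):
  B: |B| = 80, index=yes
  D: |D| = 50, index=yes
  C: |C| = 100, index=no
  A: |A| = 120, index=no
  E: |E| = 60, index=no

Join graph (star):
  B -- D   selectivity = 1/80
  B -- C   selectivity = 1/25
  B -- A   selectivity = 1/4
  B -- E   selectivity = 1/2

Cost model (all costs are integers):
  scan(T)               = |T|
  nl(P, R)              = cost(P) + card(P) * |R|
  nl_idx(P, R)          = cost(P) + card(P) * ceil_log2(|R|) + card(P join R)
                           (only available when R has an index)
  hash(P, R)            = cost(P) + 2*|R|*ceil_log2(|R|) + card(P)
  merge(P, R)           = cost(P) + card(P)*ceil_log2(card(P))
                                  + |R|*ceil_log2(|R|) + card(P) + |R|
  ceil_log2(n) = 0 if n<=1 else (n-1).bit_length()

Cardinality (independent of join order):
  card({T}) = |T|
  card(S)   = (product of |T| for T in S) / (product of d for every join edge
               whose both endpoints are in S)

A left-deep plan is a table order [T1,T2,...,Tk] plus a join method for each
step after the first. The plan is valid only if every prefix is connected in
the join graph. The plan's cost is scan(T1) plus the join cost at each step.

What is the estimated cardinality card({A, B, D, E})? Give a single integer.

Tables in S: A(120), B(80), D(50), E(60)
Edges inside S: B-D(d=80), B-A(d=4), B-E(d=2)
numerator = 120 * 80 * 50 * 60 = 28800000
denominator = 80 * 4 * 2 = 640
card(S) = 28800000 / 640 = 45000

45000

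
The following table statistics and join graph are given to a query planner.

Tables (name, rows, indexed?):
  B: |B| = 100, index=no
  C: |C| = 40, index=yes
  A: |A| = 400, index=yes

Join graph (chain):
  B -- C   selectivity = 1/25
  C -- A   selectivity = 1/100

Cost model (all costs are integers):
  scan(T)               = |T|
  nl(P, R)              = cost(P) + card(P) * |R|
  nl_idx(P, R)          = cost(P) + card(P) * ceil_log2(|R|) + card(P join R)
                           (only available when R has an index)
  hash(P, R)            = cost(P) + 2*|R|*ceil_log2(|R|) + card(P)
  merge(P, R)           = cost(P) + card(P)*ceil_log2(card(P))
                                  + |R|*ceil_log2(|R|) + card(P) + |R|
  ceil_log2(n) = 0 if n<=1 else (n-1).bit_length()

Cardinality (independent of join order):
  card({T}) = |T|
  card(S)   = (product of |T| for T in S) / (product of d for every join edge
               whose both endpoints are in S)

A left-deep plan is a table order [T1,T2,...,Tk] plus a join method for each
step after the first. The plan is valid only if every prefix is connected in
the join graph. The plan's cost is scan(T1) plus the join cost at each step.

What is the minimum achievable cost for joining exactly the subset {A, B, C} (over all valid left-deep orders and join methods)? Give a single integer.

Selinger DP over subsets of {A,B,C}:
  {B}: scan cost=100, card=100
  {C}: scan cost=40, card=40
  {A}: scan cost=400, card=400
  {BC}: card=160; try (C,hash)→680, (C,nl_idx)→860, (B,merge)→1120, (C,merge)→1180, (B,hash)→1480, (B,nl)→4040 …(+1); best=680 via (C,hash)
  {AC}: card=160; try (A,nl_idx)→560, (C,hash)→1280, (C,nl_idx)→2960, (A,merge)→4320, (C,merge)→4680, (A,hash)→7280 …(+2); best=560 via (A,nl_idx)
  {ABC}: card=640; try (B,hash)→2120, (A,nl_idx)→2760, (B,merge)→2800, (A,merge)→6120, (A,hash)→8040, (B,nl)→16560 …(+1); best=2120 via (B,hash)

2120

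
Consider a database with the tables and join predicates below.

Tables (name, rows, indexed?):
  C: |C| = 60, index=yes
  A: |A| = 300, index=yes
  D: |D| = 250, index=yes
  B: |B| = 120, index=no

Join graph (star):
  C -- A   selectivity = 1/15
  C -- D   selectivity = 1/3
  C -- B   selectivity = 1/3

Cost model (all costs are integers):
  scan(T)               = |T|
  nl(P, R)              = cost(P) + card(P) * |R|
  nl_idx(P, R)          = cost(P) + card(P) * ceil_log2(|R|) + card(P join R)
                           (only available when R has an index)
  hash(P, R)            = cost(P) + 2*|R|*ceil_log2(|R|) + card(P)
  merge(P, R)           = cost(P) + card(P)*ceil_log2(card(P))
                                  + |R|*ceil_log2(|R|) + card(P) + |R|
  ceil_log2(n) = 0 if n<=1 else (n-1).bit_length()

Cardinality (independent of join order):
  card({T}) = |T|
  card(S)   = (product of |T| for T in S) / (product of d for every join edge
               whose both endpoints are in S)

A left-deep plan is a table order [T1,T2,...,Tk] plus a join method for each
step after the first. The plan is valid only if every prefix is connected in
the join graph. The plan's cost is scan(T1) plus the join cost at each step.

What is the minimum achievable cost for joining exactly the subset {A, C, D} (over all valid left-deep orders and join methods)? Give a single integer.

Selinger DP over subsets of {A,C,D}:
  {C}: scan cost=60, card=60
  {A}: scan cost=300, card=300
  {D}: scan cost=250, card=250
  {AC}: card=1200; try (C,hash)→1320, (A,nl_idx)→1800, (C,nl_idx)→3300, (A,merge)→3480, (C,merge)→3720, (A,hash)→5520 …(+2); best=1320 via (C,hash)
  {CD}: card=5000; try (C,hash)→1220, (D,merge)→2730, (C,merge)→2920, (D,hash)→4120, (D,nl_idx)→5540, (C,nl_idx)→6750 …(+2); best=1220 via (C,hash)
  {ACD}: card=100000; try (D,hash)→6520, (A,hash)→11620, (D,merge)→17970, (A,merge)→74220, (D,nl_idx)→110920, (A,nl_idx)→146220 …(+2); best=6520 via (D,hash)

6520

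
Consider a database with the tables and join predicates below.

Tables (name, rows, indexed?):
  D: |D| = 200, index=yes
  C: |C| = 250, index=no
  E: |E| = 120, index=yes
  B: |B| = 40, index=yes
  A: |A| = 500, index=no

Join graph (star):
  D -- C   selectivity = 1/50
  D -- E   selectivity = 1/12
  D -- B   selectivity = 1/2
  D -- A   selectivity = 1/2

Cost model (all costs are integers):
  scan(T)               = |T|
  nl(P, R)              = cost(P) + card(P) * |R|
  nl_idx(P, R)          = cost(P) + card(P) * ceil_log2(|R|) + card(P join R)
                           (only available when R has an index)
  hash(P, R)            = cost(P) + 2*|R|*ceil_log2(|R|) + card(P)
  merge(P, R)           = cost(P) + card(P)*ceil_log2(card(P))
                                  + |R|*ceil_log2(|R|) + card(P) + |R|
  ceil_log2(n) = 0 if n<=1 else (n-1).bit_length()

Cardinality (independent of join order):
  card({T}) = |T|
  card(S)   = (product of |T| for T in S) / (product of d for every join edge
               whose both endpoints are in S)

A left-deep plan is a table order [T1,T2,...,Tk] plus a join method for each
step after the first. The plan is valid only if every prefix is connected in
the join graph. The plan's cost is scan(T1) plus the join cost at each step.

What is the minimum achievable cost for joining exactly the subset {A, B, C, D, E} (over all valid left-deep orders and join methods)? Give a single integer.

Selinger DP over subsets of {A,B,C,D,E}:
  {D}: scan cost=200, card=200
  {C}: scan cost=250, card=250
  {E}: scan cost=120, card=120
  {B}: scan cost=40, card=40
  {A}: scan cost=500, card=500
  {CD}: card=1000; try (D,nl_idx)→3250, (D,hash)→3700, (C,merge)→4250, (D,merge)→4300, (C,hash)→4400, (C,nl)→50200 …(+1); best=3250 via (D,nl_idx)
  {DE}: card=2000; try (E,hash)→2080, (D,merge)→2880, (E,merge)→2960, (D,nl_idx)→3080, (D,hash)→3440, (E,nl_idx)→3600 …(+2); best=2080 via (E,hash)
  {BD}: card=4000; try (B,hash)→880, (D,merge)→2120, (B,merge)→2280, (D,hash)→3280, (D,nl_idx)→4360, (B,nl_idx)→5400 …(+2); best=880 via (B,hash)
  {AD}: card=50000; try (D,hash)→4200, (A,merge)→7000, (D,merge)→7300, (A,hash)→9400, (D,nl_idx)→54500, (A,nl)→100200 …(+1); best=4200 via (D,hash)
  {CDE}: card=10000; try (E,hash)→5930, (C,hash)→8080, (E,merge)→15210, (E,nl_idx)→20250, (C,merge)→28330, (E,nl)→123250 …(+1); best=5930 via (E,hash)
  {BCD}: card=20000; try (B,hash)→4730, (C,hash)→8880, (B,merge)→14530, (B,nl_idx)→29250, (B,nl)→43250, (C,merge)→55130 …(+1); best=4730 via (B,hash)
  {ACD}: card=250000; try (A,hash)→13250, (A,merge)→19250, (C,hash)→58200, (A,nl)→503250, (C,merge)→856450, (C,nl)→12504200; best=13250 via (A,hash)
  {BDE}: card=40000; try (B,hash)→4560, (E,hash)→6560, (B,merge)→26360, (E,merge)→53840, (B,nl_idx)→54080, (E,nl_idx)→68880 …(+2); best=4560 via (B,hash)
  {ADE}: card=500000; try (A,hash)→13080, (A,merge)→31080, (E,hash)→55880, (E,nl_idx)→854200, (E,merge)→855160, (A,nl)→1002080 …(+1); best=13080 via (A,hash)
  {ABD}: card=1000000; try (A,hash)→13880, (B,hash)→54680, (A,merge)→57880, (B,merge)→854480, (B,nl_idx)→1304200, (A,nl)→2000880 …(+1); best=13880 via (A,hash)
  {BCDE}: card=200000; try (B,hash)→16410, (E,hash)→26410, (C,hash)→48560, (B,merge)→156210, (B,nl_idx)→265930, (E,merge)→325690 …(+5); best=16410 via (B,hash)
  {ACDE}: card=2500000; try (A,hash)→24930, (A,merge)→160930, (E,hash)→264930, (C,hash)→517080, (E,nl_idx)→4263250, (E,merge)→4764210 …(+4); best=24930 via (A,hash)
  {ABCD}: card=5000000; try (A,hash)→33730, (B,hash)→263730, (A,merge)→329730, (C,hash)→1017880, (B,merge)→4763530, (B,nl_idx)→6513250 …(+4); best=33730 via (A,hash)
  {ABDE}: card=10000000; try (A,hash)→53560, (B,hash)→513560, (A,merge)→689560, (E,hash)→1015560, (B,merge)→10013360, (B,nl_idx)→13013080 …(+5); best=53560 via (A,hash)
  {ABCDE}: card=50000000; try (A,hash)→225410, (B,hash)→2525410, (A,merge)→3821410, (E,hash)→5035410, (C,hash)→10057560, (B,merge)→57525210 …(+8); best=225410 via (A,hash)

225410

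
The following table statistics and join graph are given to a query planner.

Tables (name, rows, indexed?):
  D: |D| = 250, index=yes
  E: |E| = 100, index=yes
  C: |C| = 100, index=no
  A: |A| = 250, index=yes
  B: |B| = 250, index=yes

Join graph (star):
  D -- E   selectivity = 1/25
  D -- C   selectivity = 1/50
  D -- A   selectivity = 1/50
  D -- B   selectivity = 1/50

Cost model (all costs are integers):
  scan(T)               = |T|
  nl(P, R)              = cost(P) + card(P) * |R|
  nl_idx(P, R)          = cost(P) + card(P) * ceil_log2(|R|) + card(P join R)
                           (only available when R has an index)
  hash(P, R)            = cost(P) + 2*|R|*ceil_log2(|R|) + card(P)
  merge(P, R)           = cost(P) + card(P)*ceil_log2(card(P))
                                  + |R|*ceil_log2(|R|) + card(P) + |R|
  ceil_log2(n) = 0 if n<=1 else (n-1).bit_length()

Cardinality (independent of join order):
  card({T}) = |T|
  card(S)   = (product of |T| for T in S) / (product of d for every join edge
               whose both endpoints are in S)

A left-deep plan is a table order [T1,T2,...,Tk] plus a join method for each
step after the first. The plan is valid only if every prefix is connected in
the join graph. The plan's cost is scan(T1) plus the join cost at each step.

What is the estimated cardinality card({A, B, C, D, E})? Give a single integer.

50000

Tables in S: A(250), B(250), C(100), D(250), E(100)
Edges inside S: D-E(d=25), D-C(d=50), D-A(d=50), D-B(d=50)
numerator = 250 * 250 * 100 * 250 * 100 = 156250000000
denominator = 25 * 50 * 50 * 50 = 3125000
card(S) = 156250000000 / 3125000 = 50000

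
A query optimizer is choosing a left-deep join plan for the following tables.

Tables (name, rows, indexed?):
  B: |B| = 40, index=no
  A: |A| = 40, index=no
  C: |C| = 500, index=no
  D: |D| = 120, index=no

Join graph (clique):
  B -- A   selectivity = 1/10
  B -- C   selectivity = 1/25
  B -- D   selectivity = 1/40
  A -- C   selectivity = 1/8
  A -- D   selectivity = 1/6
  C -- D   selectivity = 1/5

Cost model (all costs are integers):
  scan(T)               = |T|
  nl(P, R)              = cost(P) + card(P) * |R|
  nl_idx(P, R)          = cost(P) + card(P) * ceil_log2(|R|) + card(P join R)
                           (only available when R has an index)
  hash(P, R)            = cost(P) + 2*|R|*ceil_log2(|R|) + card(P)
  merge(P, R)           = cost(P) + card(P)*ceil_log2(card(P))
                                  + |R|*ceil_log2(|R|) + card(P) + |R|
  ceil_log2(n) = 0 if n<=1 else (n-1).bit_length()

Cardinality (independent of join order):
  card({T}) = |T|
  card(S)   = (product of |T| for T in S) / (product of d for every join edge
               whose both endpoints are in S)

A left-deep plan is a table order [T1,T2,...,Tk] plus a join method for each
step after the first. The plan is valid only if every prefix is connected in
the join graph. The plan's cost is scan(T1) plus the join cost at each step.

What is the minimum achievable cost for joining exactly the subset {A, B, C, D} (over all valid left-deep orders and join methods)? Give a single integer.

4840

Selinger DP over subsets of {A,B,C,D}:
  {B}: scan cost=40, card=40
  {A}: scan cost=40, card=40
  {C}: scan cost=500, card=500
  {D}: scan cost=120, card=120
  {AB}: card=160; try (B,hash)→560, (A,hash)→560, (B,merge)→600, (A,merge)→600, (B,nl)→1640, (A,nl)→1640; best=560 via (B,hash)
  {BC}: card=800; try (B,hash)→1480, (C,merge)→5320, (B,merge)→5780, (C,hash)→9080, (C,nl)→20040, (B,nl)→20500; best=1480 via (B,hash)
  {BD}: card=120; try (B,hash)→720, (D,merge)→1280, (B,merge)→1360, (D,hash)→1760, (D,nl)→4840, (B,nl)→4920; best=720 via (B,hash)
  {AC}: card=2500; try (A,hash)→1480, (C,merge)→5320, (A,merge)→5780, (C,hash)→9080, (C,nl)→20040, (A,nl)→20500; best=1480 via (A,hash)
  {AD}: card=800; try (A,hash)→720, (D,merge)→1280, (A,merge)→1360, (D,hash)→1760, (D,nl)→4840, (A,nl)→4920; best=720 via (A,hash)
  {CD}: card=12000; try (D,hash)→2680, (C,merge)→6080, (D,merge)→6460, (C,hash)→9240, (C,nl)→60120, (D,nl)→60500; best=2680 via (D,hash)
  {ABC}: card=400; try (A,hash)→2760, (B,hash)→4460, (C,merge)→7000, (C,hash)→9720, (A,merge)→10560, (A,nl)→33480 …(+3); best=2760 via (A,hash)
  {ABD}: card=80; try (A,hash)→1320, (A,merge)→1960, (B,hash)→2000, (D,hash)→2400, (D,merge)→2960, (A,nl)→5520 …(+3); best=1320 via (A,hash)
  {BCD}: card=480; try (D,hash)→3960, (C,merge)→6680, (C,hash)→9840, (D,merge)→11240, (B,hash)→15160, (C,nl)→60720 …(+3); best=3960 via (D,hash)
  {ACD}: card=10000; try (D,hash)→5660, (C,hash)→10520, (C,merge)→14520, (A,hash)→15160, (D,merge)→34940, (A,merge)→182960 …(+3); best=5660 via (D,hash)
  {ABCD}: card=40; try (D,hash)→4840, (A,hash)→4920, (C,merge)→6960, (D,merge)→7720, (A,merge)→9040, (C,hash)→10400 …(+6); best=4840 via (D,hash)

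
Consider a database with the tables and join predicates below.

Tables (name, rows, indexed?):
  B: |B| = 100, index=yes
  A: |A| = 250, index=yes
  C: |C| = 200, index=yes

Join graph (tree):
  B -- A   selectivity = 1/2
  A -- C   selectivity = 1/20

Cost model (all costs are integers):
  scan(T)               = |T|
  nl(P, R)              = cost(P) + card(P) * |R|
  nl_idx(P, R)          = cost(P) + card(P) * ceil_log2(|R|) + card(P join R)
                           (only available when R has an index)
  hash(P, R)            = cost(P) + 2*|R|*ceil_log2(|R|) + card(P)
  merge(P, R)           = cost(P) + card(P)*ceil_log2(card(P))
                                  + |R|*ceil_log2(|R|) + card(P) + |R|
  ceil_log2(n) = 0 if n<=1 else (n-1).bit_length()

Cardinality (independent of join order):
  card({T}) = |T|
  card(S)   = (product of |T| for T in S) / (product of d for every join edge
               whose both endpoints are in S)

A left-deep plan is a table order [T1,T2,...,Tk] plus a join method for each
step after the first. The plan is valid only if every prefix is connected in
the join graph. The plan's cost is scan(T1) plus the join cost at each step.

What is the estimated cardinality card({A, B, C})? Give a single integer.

Tables in S: A(250), B(100), C(200)
Edges inside S: B-A(d=2), A-C(d=20)
numerator = 250 * 100 * 200 = 5000000
denominator = 2 * 20 = 40
card(S) = 5000000 / 40 = 125000

125000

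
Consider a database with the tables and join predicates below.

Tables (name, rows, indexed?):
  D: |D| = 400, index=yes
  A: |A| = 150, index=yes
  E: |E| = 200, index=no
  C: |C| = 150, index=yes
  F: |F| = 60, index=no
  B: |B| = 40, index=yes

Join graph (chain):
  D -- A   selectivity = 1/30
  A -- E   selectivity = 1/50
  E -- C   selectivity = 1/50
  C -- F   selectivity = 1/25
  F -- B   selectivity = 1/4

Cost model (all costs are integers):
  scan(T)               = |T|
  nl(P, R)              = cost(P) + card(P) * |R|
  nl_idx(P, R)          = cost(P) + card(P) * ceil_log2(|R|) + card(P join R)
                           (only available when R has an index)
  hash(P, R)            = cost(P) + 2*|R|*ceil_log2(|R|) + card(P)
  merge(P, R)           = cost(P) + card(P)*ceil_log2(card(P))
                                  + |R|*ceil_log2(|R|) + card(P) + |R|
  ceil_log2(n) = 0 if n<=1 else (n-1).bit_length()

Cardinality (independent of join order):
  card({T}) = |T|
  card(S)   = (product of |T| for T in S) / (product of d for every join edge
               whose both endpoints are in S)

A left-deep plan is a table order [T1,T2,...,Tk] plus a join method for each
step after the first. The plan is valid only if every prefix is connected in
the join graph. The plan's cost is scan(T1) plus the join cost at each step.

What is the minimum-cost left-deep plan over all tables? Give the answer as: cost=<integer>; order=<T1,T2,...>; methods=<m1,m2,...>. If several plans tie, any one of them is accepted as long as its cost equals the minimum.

cost=62760; order=E,C,F,A,B,D; methods=nl_idx,hash,hash,hash,hash

Selinger DP (subsets sized 1..n):
  {D}: scan cost=400, card=400
  {A}: scan cost=150, card=150
  {E}: scan cost=200, card=200
  {C}: scan cost=150, card=150
  {F}: scan cost=60, card=60
  {B}: scan cost=40, card=40
  {AD}: card=2000; try (A,hash)→3200, (D,nl_idx)→3500, (D,merge)→5500, (A,nl_idx)→5600, (A,merge)→5750, (D,hash)→7500 …(+2); best=3200 via (A,hash)
  {AE}: card=600; try (A,nl_idx)→2400, (A,hash)→2800, (E,merge)→3300, (A,merge)→3350, (E,hash)→3500, (E,nl)→30150 …(+1); best=2400 via (A,nl_idx)
  {CE}: card=600; try (C,nl_idx)→2400, (C,hash)→2800, (E,merge)→3300, (C,merge)→3350, (E,hash)→3500, (E,nl)→30150 …(+1); best=2400 via (C,nl_idx)
  {CF}: card=360; try (C,nl_idx)→900, (F,hash)→1020, (C,merge)→1830, (F,merge)→1920, (C,hash)→2520, (C,nl)→9060 …(+1); best=900 via (C,nl_idx)
  {BF}: card=600; try (B,hash)→600, (F,merge)→740, (B,merge)→760, (F,hash)→800, (B,nl_idx)→1020, (F,nl)→2440 …(+1); best=600 via (B,hash)
  {ADE}: card=8000; try (E,hash)→8400, (D,hash)→10200, (D,merge)→13000, (D,nl_idx)→15800, (E,merge)→29000, (D,nl)→242400 …(+1); best=8400 via (E,hash)
  {ACE}: card=1800; try (C,hash)→5400, (A,hash)→5400, (C,nl_idx)→9000, (A,nl_idx)→9000, (C,merge)→10350, (A,merge)→10350 …(+2); best=5400 via (C,hash)
  {CEF}: card=1440; try (F,hash)→3720, (E,hash)→4460, (E,merge)→6300, (F,merge)→9420, (F,nl)→38400, (E,nl)→72900; best=3720 via (F,hash)
  {BCF}: card=3600; try (B,hash)→1740, (C,hash)→3600, (B,merge)→4780, (B,nl_idx)→6660, (C,merge)→8550, (C,nl_idx)→9000 …(+2); best=1740 via (B,hash)
  {ACDE}: card=24000; try (D,hash)→14400, (C,hash)→18800, (D,merge)→31000, (D,nl_idx)→45600, (C,nl_idx)→96400, (C,merge)→121750 …(+2); best=14400 via (D,hash)
  {ACEF}: card=4320; try (A,hash)→7560, (F,hash)→7920, (A,nl_idx)→19560, (A,merge)→22350, (F,merge)→27420, (F,nl)→113400 …(+1); best=7560 via (A,hash)
  {BCEF}: card=14400; try (B,hash)→5640, (E,hash)→8540, (B,merge)→21280, (B,nl_idx)→26760, (E,merge)→50340, (B,nl)→61320 …(+1); best=5640 via (B,hash)
  {ACDEF}: card=57600; try (D,hash)→19080, (F,hash)→39120, (D,merge)→72040, (D,nl_idx)→104040, (F,merge)→398820, (F,nl)→1454400 …(+1); best=19080 via (D,hash)
  {ABCEF}: card=43200; try (B,hash)→12360, (A,hash)→22440, (B,merge)→68320, (B,nl_idx)→76680, (A,nl_idx)→164040, (B,nl)→180360 …(+2); best=12360 via (B,hash)
  {ABCDEF}: card=576000; try (D,hash)→62760, (B,hash)→77160, (D,merge)→750760, (B,nl_idx)→940680, (D,nl_idx)→977160, (B,merge)→998560 …(+2); best=62760 via (D,hash)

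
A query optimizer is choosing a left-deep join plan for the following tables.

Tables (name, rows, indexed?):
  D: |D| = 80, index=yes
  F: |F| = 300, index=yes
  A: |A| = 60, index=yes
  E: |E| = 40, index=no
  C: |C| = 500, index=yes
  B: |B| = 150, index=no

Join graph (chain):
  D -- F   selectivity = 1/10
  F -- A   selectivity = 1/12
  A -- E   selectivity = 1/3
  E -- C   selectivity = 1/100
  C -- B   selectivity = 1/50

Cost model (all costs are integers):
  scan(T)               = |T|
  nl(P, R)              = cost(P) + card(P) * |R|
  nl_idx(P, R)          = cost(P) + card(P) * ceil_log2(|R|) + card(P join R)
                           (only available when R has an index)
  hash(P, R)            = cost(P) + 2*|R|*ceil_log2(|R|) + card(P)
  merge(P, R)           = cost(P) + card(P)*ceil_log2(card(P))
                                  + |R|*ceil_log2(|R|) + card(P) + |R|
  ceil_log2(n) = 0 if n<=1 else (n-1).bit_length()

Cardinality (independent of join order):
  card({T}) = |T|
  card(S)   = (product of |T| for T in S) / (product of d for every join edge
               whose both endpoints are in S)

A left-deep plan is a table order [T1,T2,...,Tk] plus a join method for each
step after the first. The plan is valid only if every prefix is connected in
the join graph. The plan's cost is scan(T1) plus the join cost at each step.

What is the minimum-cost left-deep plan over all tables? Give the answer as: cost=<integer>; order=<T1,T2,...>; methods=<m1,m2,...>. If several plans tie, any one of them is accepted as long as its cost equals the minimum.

Selinger DP (subsets sized 1..n):
  {D}: scan cost=80, card=80
  {F}: scan cost=300, card=300
  {A}: scan cost=60, card=60
  {E}: scan cost=40, card=40
  {C}: scan cost=500, card=500
  {B}: scan cost=150, card=150
  {DF}: card=2400; try (D,hash)→1720, (F,nl_idx)→3200, (F,merge)→3720, (D,merge)→3940, (D,nl_idx)→4800, (F,hash)→5560 …(+2); best=1720 via (D,hash)
  {AF}: card=1500; try (A,hash)→1320, (F,nl_idx)→2100, (F,merge)→3480, (A,nl_idx)→3600, (A,merge)→3720, (F,hash)→5520 …(+2); best=1320 via (A,hash)
  {AE}: card=800; try (E,hash)→600, (A,merge)→740, (E,merge)→760, (A,hash)→800, (A,nl_idx)→1080, (A,nl)→2440 …(+1); best=600 via (E,hash)
  {CE}: card=200; try (C,nl_idx)→600, (E,hash)→1480, (C,merge)→5320, (E,merge)→5780, (C,hash)→9080, (C,nl)→20040 …(+1); best=600 via (C,nl_idx)
  {BC}: card=1500; try (C,nl_idx)→3000, (B,hash)→3400, (C,merge)→6500, (B,merge)→6850, (C,hash)→9300, (C,nl)→75150 …(+1); best=3000 via (C,nl_idx)
  {ADF}: card=12000; try (D,hash)→3940, (A,hash)→4840, (D,merge)→19960, (D,nl_idx)→23820, (A,nl_idx)→28120, (A,merge)→33340 …(+2); best=3940 via (D,hash)
  {AEF}: card=20000; try (E,hash)→3300, (F,hash)→6800, (F,merge)→12400, (E,merge)→19600, (F,nl_idx)→27800, (E,nl)→61320 …(+1); best=3300 via (E,hash)
  {ACE}: card=4000; try (A,hash)→1520, (A,merge)→2820, (A,nl_idx)→5800, (C,hash)→10400, (C,nl_idx)→11800, (A,nl)→12600 …(+2); best=1520 via (A,hash)
  {BCE}: card=600; try (B,hash)→3200, (B,merge)→3750, (E,hash)→4980, (E,merge)→21280, (B,nl)→30600, (E,nl)→63000; best=3200 via (B,hash)
  {ADEF}: card=160000; try (E,hash)→16420, (D,hash)→24420, (E,merge)→184220, (D,nl_idx)→303300, (D,merge)→323940, (E,nl)→483940 …(+1); best=16420 via (E,hash)
  {ACEF}: card=100000; try (F,hash)→10920, (C,hash)→32300, (F,merge)→56520, (F,nl_idx)→137520, (C,nl_idx)→283300, (C,merge)→328300 …(+2); best=10920 via (F,hash)
  {ABCE}: card=12000; try (A,hash)→4520, (B,hash)→7920, (A,merge)→10220, (A,nl_idx)→18800, (A,nl)→39200, (B,merge)→54870 …(+1); best=4520 via (A,hash)
  {ACDEF}: card=800000; try (D,hash)→112040, (C,hash)→185420, (D,nl_idx)→1510920, (D,merge)→1811560, (C,nl_idx)→2256420, (C,merge)→3061420 …(+2); best=112040 via (D,hash)
  {ABCEF}: card=300000; try (F,hash)→21920, (B,hash)→113320, (F,merge)→187520, (F,nl_idx)→412520, (B,merge)→1812270, (F,nl)→3604520 …(+1); best=21920 via (F,hash)
  {ABCDEF}: card=2400000; try (D,hash)→323040, (B,hash)→914440, (D,nl_idx)→4521920, (D,merge)→6022560, (B,merge)→16913390, (D,nl)→24021920 …(+1); best=323040 via (D,hash)

cost=323040; order=E,C,B,A,F,D; methods=nl_idx,hash,hash,hash,hash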